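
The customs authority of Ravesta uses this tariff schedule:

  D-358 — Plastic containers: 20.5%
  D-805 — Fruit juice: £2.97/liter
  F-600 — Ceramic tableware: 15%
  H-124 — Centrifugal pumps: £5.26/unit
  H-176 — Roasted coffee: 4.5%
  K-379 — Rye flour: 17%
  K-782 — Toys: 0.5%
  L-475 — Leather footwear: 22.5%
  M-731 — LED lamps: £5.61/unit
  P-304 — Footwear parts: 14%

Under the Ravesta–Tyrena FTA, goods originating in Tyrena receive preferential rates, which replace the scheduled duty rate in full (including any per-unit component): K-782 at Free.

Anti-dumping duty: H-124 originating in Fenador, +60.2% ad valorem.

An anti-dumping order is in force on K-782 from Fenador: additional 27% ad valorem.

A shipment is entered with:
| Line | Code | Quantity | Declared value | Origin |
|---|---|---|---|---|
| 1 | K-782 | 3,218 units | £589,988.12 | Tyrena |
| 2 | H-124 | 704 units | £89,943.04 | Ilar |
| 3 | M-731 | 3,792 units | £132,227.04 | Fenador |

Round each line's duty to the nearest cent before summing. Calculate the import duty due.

£24,976.16

Line 1 (K-782, Tyrena, 3,218 units, £589,988.12):
Base rate for K-782 is 0.5%.
Origin Tyrena qualifies under the Ravesta–Tyrena agreement and K-782 is covered: preferential rate Free applies instead.
The additional-duty order on K-782 targets Fenador, not Tyrena; it does not apply.
Duty = £589,988.12 × 0% = £0.00.
Line 2 (H-124, Ilar, 704 units, £89,943.04):
Base rate for H-124 is £5.26/unit.
The additional-duty order on H-124 targets Fenador, not Ilar; it does not apply.
Duty = 704 × £5.26 = £3,703.04.
Line 3 (M-731, Fenador, 3,792 units, £132,227.04):
Base rate for M-731 is £5.61/unit.
Duty = 3,792 × £5.61 = £21,273.12.
Total = £0.00 + £3,703.04 + £21,273.12 = £24,976.16.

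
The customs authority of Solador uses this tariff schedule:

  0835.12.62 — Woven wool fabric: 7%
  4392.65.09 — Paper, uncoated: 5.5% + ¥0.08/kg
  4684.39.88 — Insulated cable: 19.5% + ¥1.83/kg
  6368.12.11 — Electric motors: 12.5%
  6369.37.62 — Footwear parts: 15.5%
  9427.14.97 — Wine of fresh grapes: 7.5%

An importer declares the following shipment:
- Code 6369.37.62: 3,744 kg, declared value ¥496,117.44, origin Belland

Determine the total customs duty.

Line 1 (6369.37.62, Belland, 3,744 kg, ¥496,117.44):
Base rate for 6369.37.62 is 15.5%.
Duty = ¥496,117.44 × 15.5% = ¥76,898.20.

¥76,898.20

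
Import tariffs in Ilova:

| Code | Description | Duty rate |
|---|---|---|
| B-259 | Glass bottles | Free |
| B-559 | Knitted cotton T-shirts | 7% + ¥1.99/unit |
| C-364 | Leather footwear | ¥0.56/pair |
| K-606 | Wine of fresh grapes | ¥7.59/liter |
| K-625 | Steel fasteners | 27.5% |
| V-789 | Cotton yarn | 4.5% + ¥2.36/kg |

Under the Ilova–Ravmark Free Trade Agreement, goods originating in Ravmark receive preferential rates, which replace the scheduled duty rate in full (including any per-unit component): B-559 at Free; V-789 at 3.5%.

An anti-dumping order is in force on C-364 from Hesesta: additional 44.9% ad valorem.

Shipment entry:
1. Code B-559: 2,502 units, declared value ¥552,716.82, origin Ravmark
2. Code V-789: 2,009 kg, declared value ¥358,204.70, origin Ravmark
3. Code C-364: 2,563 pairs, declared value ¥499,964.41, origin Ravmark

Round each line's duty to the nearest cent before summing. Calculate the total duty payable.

¥13,972.44

Line 1 (B-559, Ravmark, 2,502 units, ¥552,716.82):
Base rate for B-559 is 7% + ¥1.99/unit.
Origin Ravmark qualifies under the Ilova–Ravmark agreement and B-559 is covered: preferential rate Free applies instead.
Duty = ¥552,716.82 × 0% = ¥0.00.
Line 2 (V-789, Ravmark, 2,009 kg, ¥358,204.70):
Base rate for V-789 is 4.5% + ¥2.36/kg.
Origin Ravmark qualifies under the Ilova–Ravmark agreement and V-789 is covered: preferential rate 3.5% applies instead.
Duty = ¥358,204.70 × 3.5% = ¥12,537.16.
Line 3 (C-364, Ravmark, 2,563 pairs, ¥499,964.41):
Base rate for C-364 is ¥0.56/pair.
Origin Ravmark is the FTA partner but C-364 is not on the preference list; base rate stands.
The additional-duty order on C-364 targets Hesesta, not Ravmark; it does not apply.
Duty = 2,563 × ¥0.56 = ¥1,435.28.
Total = ¥0.00 + ¥12,537.16 + ¥1,435.28 = ¥13,972.44.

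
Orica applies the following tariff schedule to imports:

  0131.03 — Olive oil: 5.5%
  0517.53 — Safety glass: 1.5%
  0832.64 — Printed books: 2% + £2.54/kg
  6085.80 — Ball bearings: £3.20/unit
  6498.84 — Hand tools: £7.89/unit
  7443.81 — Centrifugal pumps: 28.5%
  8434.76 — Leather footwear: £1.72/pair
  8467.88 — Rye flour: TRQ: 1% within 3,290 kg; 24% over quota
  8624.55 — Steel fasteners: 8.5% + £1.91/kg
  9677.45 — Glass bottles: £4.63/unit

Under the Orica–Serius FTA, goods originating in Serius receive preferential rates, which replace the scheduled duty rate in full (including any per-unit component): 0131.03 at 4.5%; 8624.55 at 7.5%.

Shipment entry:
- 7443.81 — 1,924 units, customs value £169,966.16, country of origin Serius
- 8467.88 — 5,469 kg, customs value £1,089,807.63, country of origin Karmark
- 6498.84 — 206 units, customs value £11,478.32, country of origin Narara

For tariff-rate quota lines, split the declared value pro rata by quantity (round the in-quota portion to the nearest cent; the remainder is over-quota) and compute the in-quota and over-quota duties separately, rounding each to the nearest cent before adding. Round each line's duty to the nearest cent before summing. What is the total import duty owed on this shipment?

£160,831.92

Line 1 (7443.81, Serius, 1,924 units, £169,966.16):
Base rate for 7443.81 is 28.5%.
Origin Serius is the FTA partner but 7443.81 is not on the preference list; base rate stands.
Duty = £169,966.16 × 28.5% = £48,440.36.
Line 2 (8467.88, Karmark, 5,469 kg, £1,089,807.63):
Code 8467.88 is under a tariff-rate quota (threshold 3,290 kg). In-quota: 3,290 kg at 1%; over-quota: 2,179 kg at 24%.
Pro-rata value split: in-quota = £1,089,807.63 × 3,290/5,469 = £655,598.30; over-quota = £1,089,807.63 − £655,598.30 = £434,209.33.
In-quota duty = £655,598.30 × 1% = £6,555.98. Over-quota duty = £434,209.33 × 24% = £104,210.24.
Line duty = £6,555.98 + £104,210.24 = £110,766.22.
Line 3 (6498.84, Narara, 206 units, £11,478.32):
Base rate for 6498.84 is £7.89/unit.
Duty = 206 × £7.89 = £1,625.34.
Total = £48,440.36 + £110,766.22 + £1,625.34 = £160,831.92.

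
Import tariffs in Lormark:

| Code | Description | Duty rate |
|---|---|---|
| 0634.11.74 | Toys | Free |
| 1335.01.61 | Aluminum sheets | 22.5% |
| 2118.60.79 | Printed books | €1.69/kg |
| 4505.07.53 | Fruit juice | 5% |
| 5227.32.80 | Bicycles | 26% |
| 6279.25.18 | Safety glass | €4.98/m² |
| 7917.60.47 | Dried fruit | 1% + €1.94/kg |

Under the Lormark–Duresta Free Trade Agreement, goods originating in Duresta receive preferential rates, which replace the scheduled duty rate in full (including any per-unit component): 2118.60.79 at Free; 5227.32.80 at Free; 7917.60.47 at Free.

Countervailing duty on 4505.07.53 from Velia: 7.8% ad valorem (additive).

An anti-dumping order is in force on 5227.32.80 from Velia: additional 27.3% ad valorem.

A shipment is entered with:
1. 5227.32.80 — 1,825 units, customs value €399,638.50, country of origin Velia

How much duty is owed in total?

Line 1 (5227.32.80, Velia, 1,825 units, €399,638.50):
Base rate for 5227.32.80 is 26%.
5227.32.80 has an FTA preferential rate, but origin Velia is not Duresta; base rate stands.
Additional duty on 5227.32.80 from Velia: +27.3%. Applied ad valorem rate: 26% + 27.3% = 53.3%.
Duty = €399,638.50 × 53.3% = €213,007.32.

€213,007.32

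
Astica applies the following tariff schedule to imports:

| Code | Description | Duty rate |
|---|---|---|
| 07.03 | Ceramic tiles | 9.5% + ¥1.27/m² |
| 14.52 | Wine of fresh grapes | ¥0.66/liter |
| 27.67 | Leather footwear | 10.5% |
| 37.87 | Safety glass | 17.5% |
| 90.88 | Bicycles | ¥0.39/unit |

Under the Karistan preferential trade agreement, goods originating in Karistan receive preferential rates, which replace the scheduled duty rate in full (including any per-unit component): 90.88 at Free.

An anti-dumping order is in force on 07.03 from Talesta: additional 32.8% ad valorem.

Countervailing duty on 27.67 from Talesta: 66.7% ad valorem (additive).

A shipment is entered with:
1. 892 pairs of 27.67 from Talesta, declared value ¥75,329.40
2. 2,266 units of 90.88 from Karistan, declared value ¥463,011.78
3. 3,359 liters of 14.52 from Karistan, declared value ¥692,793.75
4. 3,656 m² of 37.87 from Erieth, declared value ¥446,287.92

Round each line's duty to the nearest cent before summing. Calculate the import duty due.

¥138,471.63

Line 1 (27.67, Talesta, 892 pairs, ¥75,329.40):
Base rate for 27.67 is 10.5%.
Additional duty on 27.67 from Talesta: +66.7%. Applied ad valorem rate: 10.5% + 66.7% = 77.2%.
Duty = ¥75,329.40 × 77.2% = ¥58,154.30.
Line 2 (90.88, Karistan, 2,266 units, ¥463,011.78):
Base rate for 90.88 is ¥0.39/unit.
Origin Karistan qualifies under the Astica–Karistan agreement and 90.88 is covered: preferential rate Free applies instead.
Duty = ¥463,011.78 × 0% = ¥0.00.
Line 3 (14.52, Karistan, 3,359 liters, ¥692,793.75):
Base rate for 14.52 is ¥0.66/liter.
Origin Karistan is the FTA partner but 14.52 is not on the preference list; base rate stands.
Duty = 3,359 × ¥0.66 = ¥2,216.94.
Line 4 (37.87, Erieth, 3,656 m², ¥446,287.92):
Base rate for 37.87 is 17.5%.
Duty = ¥446,287.92 × 17.5% = ¥78,100.39.
Total = ¥58,154.30 + ¥0.00 + ¥2,216.94 + ¥78,100.39 = ¥138,471.63.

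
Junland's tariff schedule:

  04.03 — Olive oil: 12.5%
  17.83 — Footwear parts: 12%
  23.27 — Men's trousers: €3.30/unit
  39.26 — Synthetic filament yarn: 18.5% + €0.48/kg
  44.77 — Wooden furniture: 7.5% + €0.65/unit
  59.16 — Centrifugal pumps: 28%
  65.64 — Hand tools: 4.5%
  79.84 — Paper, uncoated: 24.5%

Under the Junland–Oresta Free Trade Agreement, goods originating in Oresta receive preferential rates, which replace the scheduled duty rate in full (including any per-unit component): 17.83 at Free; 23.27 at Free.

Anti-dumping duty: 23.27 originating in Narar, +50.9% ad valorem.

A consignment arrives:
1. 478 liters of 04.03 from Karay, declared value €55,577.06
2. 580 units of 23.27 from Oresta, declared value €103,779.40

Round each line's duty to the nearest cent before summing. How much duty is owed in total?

Line 1 (04.03, Karay, 478 liters, €55,577.06):
Base rate for 04.03 is 12.5%.
Duty = €55,577.06 × 12.5% = €6,947.13.
Line 2 (23.27, Oresta, 580 units, €103,779.40):
Base rate for 23.27 is €3.30/unit.
Origin Oresta qualifies under the Junland–Oresta agreement and 23.27 is covered: preferential rate Free applies instead.
The additional-duty order on 23.27 targets Narar, not Oresta; it does not apply.
Duty = €103,779.40 × 0% = €0.00.
Total = €6,947.13 + €0.00 = €6,947.13.

€6,947.13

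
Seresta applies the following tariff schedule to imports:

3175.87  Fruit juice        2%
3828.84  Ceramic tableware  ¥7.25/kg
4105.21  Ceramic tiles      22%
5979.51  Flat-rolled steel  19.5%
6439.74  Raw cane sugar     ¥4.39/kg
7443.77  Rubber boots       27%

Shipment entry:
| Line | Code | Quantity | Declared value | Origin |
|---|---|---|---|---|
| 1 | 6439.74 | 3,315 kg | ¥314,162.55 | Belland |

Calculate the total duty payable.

Line 1 (6439.74, Belland, 3,315 kg, ¥314,162.55):
Base rate for 6439.74 is ¥4.39/kg.
Duty = 3,315 × ¥4.39 = ¥14,552.85.

¥14,552.85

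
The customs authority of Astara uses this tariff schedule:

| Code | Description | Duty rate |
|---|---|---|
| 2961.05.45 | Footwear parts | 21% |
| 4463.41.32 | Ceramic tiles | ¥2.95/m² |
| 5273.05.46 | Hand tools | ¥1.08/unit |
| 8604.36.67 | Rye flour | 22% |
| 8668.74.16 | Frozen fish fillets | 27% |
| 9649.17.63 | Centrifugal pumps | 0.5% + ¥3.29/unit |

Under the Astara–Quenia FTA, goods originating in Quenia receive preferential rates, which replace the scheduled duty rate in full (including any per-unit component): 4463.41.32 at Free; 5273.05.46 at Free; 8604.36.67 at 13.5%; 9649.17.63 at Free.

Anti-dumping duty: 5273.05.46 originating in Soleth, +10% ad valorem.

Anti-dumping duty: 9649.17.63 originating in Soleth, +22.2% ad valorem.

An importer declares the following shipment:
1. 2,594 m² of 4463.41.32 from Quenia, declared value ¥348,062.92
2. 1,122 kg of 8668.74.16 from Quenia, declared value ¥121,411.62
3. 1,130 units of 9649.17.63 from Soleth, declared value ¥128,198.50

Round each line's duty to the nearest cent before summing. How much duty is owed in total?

Line 1 (4463.41.32, Quenia, 2,594 m², ¥348,062.92):
Base rate for 4463.41.32 is ¥2.95/m².
Origin Quenia qualifies under the Astara–Quenia agreement and 4463.41.32 is covered: preferential rate Free applies instead.
Duty = ¥348,062.92 × 0% = ¥0.00.
Line 2 (8668.74.16, Quenia, 1,122 kg, ¥121,411.62):
Base rate for 8668.74.16 is 27%.
Origin Quenia is the FTA partner but 8668.74.16 is not on the preference list; base rate stands.
Duty = ¥121,411.62 × 27% = ¥32,781.14.
Line 3 (9649.17.63, Soleth, 1,130 units, ¥128,198.50):
Base rate for 9649.17.63 is 0.5% + ¥3.29/unit.
9649.17.63 has an FTA preferential rate, but origin Soleth is not Quenia; base rate stands.
Additional duty on 9649.17.63 from Soleth: +22.2%. Applied ad valorem rate: 0.5% + 22.2% = 22.7%.
Duty = ¥128,198.50 × 22.7% + 1,130 × ¥3.29 = ¥32,818.76.
Total = ¥0.00 + ¥32,781.14 + ¥32,818.76 = ¥65,599.90.

¥65,599.90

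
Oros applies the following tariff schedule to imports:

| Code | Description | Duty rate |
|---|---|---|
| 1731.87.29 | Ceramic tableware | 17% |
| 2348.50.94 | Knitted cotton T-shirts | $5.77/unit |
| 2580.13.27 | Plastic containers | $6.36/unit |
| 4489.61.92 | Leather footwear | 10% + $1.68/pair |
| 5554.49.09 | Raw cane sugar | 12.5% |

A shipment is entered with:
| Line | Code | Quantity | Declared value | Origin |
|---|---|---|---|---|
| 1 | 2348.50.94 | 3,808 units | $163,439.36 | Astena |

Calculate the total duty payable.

Line 1 (2348.50.94, Astena, 3,808 units, $163,439.36):
Base rate for 2348.50.94 is $5.77/unit.
Duty = 3,808 × $5.77 = $21,972.16.

$21,972.16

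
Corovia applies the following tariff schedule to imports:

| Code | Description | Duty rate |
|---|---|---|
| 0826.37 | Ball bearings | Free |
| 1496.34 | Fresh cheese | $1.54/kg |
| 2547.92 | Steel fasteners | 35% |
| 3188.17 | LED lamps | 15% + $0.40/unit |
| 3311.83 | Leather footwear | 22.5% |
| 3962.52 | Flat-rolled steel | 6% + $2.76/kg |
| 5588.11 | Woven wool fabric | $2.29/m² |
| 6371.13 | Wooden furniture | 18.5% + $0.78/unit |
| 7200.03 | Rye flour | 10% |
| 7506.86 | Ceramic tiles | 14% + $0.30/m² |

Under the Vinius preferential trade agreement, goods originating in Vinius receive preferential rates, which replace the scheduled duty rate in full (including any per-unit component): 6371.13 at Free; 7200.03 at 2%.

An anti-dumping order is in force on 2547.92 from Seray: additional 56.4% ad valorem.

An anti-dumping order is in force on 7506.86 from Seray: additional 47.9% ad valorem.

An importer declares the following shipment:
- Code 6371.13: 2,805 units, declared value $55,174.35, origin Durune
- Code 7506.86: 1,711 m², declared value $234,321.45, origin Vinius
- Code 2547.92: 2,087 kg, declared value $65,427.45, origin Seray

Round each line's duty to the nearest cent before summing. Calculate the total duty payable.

Line 1 (6371.13, Durune, 2,805 units, $55,174.35):
Base rate for 6371.13 is 18.5% + $0.78/unit.
6371.13 has an FTA preferential rate, but origin Durune is not Vinius; base rate stands.
Duty = $55,174.35 × 18.5% + 2,805 × $0.78 = $12,395.15.
Line 2 (7506.86, Vinius, 1,711 m², $234,321.45):
Base rate for 7506.86 is 14% + $0.30/m².
Origin Vinius is the FTA partner but 7506.86 is not on the preference list; base rate stands.
The additional-duty order on 7506.86 targets Seray, not Vinius; it does not apply.
Duty = $234,321.45 × 14% + 1,711 × $0.30 = $33,318.30.
Line 3 (2547.92, Seray, 2,087 kg, $65,427.45):
Base rate for 2547.92 is 35%.
Additional duty on 2547.92 from Seray: +56.4%. Applied ad valorem rate: 35% + 56.4% = 91.4%.
Duty = $65,427.45 × 91.4% = $59,800.69.
Total = $12,395.15 + $33,318.30 + $59,800.69 = $105,514.14.

$105,514.14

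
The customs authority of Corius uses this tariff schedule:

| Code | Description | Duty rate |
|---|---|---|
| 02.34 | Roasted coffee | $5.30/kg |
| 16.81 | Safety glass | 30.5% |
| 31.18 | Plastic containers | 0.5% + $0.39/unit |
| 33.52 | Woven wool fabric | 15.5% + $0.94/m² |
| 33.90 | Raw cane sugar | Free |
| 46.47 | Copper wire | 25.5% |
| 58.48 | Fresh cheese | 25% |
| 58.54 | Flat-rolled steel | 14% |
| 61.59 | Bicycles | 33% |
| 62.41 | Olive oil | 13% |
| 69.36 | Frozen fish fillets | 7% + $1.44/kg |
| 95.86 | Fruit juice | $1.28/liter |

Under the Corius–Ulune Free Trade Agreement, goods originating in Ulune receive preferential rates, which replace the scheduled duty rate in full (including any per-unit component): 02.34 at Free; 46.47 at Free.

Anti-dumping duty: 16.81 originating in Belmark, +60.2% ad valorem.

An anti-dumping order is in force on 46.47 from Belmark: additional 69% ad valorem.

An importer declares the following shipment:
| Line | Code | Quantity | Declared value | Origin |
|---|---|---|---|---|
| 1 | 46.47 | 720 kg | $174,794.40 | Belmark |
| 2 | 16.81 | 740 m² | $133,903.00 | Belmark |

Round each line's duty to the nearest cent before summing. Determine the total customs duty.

$286,630.73

Line 1 (46.47, Belmark, 720 kg, $174,794.40):
Base rate for 46.47 is 25.5%.
46.47 has an FTA preferential rate, but origin Belmark is not Ulune; base rate stands.
Additional duty on 46.47 from Belmark: +69%. Applied ad valorem rate: 25.5% + 69% = 94.5%.
Duty = $174,794.40 × 94.5% = $165,180.71.
Line 2 (16.81, Belmark, 740 m², $133,903.00):
Base rate for 16.81 is 30.5%.
Additional duty on 16.81 from Belmark: +60.2%. Applied ad valorem rate: 30.5% + 60.2% = 90.7%.
Duty = $133,903.00 × 90.7% = $121,450.02.
Total = $165,180.71 + $121,450.02 = $286,630.73.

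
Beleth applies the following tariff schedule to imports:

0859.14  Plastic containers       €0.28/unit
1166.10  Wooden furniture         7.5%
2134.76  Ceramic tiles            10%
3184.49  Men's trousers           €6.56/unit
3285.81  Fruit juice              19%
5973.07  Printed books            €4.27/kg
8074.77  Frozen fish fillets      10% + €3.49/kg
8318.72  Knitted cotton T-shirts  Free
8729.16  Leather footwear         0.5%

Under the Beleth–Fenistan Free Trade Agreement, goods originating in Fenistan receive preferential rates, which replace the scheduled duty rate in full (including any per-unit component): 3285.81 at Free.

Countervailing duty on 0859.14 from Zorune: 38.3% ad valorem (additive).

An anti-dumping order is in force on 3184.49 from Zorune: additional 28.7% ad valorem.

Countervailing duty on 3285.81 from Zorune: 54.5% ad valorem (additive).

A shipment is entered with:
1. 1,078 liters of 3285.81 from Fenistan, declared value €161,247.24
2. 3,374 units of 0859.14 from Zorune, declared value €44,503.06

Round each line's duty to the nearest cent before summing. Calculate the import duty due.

Line 1 (3285.81, Fenistan, 1,078 liters, €161,247.24):
Base rate for 3285.81 is 19%.
Origin Fenistan qualifies under the Beleth–Fenistan agreement and 3285.81 is covered: preferential rate Free applies instead.
The additional-duty order on 3285.81 targets Zorune, not Fenistan; it does not apply.
Duty = €161,247.24 × 0% = €0.00.
Line 2 (0859.14, Zorune, 3,374 units, €44,503.06):
Base rate for 0859.14 is €0.28/unit.
Additional duty on 0859.14 from Zorune: +38.3% ad valorem. Applied ad valorem rate = 38.3%.
Duty = €44,503.06 × 38.3% + 3,374 × €0.28 = €17,989.39.
Total = €0.00 + €17,989.39 = €17,989.39.

€17,989.39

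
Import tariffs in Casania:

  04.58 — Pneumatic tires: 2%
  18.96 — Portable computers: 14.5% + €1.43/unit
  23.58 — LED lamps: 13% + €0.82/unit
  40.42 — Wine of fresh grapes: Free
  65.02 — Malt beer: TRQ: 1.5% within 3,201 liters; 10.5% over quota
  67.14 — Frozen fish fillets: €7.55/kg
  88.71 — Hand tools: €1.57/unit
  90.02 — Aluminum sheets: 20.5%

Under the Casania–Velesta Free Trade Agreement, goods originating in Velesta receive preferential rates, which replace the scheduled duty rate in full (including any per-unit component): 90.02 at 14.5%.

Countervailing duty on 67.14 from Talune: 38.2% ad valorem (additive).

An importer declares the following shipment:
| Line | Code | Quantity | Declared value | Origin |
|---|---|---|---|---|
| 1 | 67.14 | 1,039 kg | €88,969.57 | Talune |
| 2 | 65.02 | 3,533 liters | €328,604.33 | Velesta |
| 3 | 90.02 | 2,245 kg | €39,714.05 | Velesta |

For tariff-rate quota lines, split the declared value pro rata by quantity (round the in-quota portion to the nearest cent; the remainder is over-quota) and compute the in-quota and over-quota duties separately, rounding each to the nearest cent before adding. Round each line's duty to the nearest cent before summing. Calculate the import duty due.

Line 1 (67.14, Talune, 1,039 kg, €88,969.57):
Base rate for 67.14 is €7.55/kg.
Additional duty on 67.14 from Talune: +38.2% ad valorem. Applied ad valorem rate = 38.2%.
Duty = €88,969.57 × 38.2% + 1,039 × €7.55 = €41,830.83.
Line 2 (65.02, Velesta, 3,533 liters, €328,604.33):
Code 65.02 is under a tariff-rate quota (threshold 3,201 liters). In-quota: 3,201 liters at 1.5%; over-quota: 332 liters at 10.5%.
Pro-rata value split: in-quota = €328,604.33 × 3,201/3,533 = €297,725.01; over-quota = €328,604.33 − €297,725.01 = €30,879.32.
In-quota duty = €297,725.01 × 1.5% = €4,465.88. Over-quota duty = €30,879.32 × 10.5% = €3,242.33.
Line duty = €4,465.88 + €3,242.33 = €7,708.21.
Line 3 (90.02, Velesta, 2,245 kg, €39,714.05):
Base rate for 90.02 is 20.5%.
Origin Velesta qualifies under the Casania–Velesta agreement and 90.02 is covered: preferential rate 14.5% applies instead.
Duty = €39,714.05 × 14.5% = €5,758.54.
Total = €41,830.83 + €7,708.21 + €5,758.54 = €55,297.58.

€55,297.58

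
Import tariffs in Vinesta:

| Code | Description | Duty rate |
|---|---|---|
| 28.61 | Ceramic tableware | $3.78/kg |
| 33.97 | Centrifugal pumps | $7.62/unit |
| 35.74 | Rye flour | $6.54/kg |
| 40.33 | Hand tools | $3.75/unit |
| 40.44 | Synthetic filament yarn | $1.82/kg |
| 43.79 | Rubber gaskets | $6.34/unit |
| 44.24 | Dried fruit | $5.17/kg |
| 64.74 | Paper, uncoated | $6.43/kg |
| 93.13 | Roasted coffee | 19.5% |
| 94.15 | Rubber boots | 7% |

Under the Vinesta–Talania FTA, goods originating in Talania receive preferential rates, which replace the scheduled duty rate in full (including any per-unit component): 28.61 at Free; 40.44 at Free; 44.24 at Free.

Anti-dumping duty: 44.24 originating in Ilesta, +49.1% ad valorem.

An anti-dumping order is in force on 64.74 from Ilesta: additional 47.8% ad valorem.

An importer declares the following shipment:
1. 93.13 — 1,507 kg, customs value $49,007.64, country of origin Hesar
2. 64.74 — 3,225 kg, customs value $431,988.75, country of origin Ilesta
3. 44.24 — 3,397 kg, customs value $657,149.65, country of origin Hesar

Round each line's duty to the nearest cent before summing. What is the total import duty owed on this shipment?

$254,346.35

Line 1 (93.13, Hesar, 1,507 kg, $49,007.64):
Base rate for 93.13 is 19.5%.
Duty = $49,007.64 × 19.5% = $9,556.49.
Line 2 (64.74, Ilesta, 3,225 kg, $431,988.75):
Base rate for 64.74 is $6.43/kg.
Additional duty on 64.74 from Ilesta: +47.8% ad valorem. Applied ad valorem rate = 47.8%.
Duty = $431,988.75 × 47.8% + 3,225 × $6.43 = $227,227.37.
Line 3 (44.24, Hesar, 3,397 kg, $657,149.65):
Base rate for 44.24 is $5.17/kg.
44.24 has an FTA preferential rate, but origin Hesar is not Talania; base rate stands.
The additional-duty order on 44.24 targets Ilesta, not Hesar; it does not apply.
Duty = 3,397 × $5.17 = $17,562.49.
Total = $9,556.49 + $227,227.37 + $17,562.49 = $254,346.35.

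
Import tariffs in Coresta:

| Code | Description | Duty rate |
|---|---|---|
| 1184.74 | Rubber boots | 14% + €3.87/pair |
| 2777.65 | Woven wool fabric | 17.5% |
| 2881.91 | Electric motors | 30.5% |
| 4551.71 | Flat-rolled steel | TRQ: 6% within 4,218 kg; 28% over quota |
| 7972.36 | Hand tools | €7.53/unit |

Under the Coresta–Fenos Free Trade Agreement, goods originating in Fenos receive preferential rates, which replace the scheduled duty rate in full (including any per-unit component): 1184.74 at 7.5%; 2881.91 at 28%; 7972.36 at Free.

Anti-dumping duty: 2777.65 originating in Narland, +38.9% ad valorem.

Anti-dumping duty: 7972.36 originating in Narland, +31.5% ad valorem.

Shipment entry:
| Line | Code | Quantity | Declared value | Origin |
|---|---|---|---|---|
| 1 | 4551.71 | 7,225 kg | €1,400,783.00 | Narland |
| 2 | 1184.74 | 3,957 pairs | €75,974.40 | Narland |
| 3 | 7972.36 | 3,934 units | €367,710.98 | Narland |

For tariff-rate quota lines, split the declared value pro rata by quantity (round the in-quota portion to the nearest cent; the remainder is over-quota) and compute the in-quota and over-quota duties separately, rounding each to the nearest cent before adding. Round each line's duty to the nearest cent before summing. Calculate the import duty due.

Line 1 (4551.71, Narland, 7,225 kg, €1,400,783.00):
Code 4551.71 is under a tariff-rate quota (threshold 4,218 kg). In-quota: 4,218 kg at 6%; over-quota: 3,007 kg at 28%.
Pro-rata value split: in-quota = €1,400,783.00 × 4,218/7,225 = €817,785.84; over-quota = €1,400,783.00 − €817,785.84 = €582,997.16.
In-quota duty = €817,785.84 × 6% = €49,067.15. Over-quota duty = €582,997.16 × 28% = €163,239.20.
Line duty = €49,067.15 + €163,239.20 = €212,306.35.
Line 2 (1184.74, Narland, 3,957 pairs, €75,974.40):
Base rate for 1184.74 is 14% + €3.87/pair.
1184.74 has an FTA preferential rate, but origin Narland is not Fenos; base rate stands.
Duty = €75,974.40 × 14% + 3,957 × €3.87 = €25,950.01.
Line 3 (7972.36, Narland, 3,934 units, €367,710.98):
Base rate for 7972.36 is €7.53/unit.
7972.36 has an FTA preferential rate, but origin Narland is not Fenos; base rate stands.
Additional duty on 7972.36 from Narland: +31.5% ad valorem. Applied ad valorem rate = 31.5%.
Duty = €367,710.98 × 31.5% + 3,934 × €7.53 = €145,451.98.
Total = €212,306.35 + €25,950.01 + €145,451.98 = €383,708.34.

€383,708.34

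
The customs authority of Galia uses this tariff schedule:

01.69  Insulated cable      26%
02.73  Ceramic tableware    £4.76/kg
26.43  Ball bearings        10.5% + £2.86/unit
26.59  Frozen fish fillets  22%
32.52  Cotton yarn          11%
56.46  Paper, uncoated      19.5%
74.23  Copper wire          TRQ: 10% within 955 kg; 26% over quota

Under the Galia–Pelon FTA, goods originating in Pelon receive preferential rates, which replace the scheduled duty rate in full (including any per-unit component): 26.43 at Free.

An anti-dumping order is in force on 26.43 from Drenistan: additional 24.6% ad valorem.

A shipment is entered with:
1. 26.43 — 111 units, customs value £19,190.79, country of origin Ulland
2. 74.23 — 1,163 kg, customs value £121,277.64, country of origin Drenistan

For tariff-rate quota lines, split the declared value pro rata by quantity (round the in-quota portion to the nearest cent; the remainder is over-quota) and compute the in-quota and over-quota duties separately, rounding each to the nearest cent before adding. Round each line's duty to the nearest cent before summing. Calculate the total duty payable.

£17,930.69

Line 1 (26.43, Ulland, 111 units, £19,190.79):
Base rate for 26.43 is 10.5% + £2.86/unit.
26.43 has an FTA preferential rate, but origin Ulland is not Pelon; base rate stands.
The additional-duty order on 26.43 targets Drenistan, not Ulland; it does not apply.
Duty = £19,190.79 × 10.5% + 111 × £2.86 = £2,332.49.
Line 2 (74.23, Drenistan, 1,163 kg, £121,277.64):
Code 74.23 is under a tariff-rate quota (threshold 955 kg). In-quota: 955 kg at 10%; over-quota: 208 kg at 26%.
Pro-rata value split: in-quota = £121,277.64 × 955/1,163 = £99,587.40; over-quota = £121,277.64 − £99,587.40 = £21,690.24.
In-quota duty = £99,587.40 × 10% = £9,958.74. Over-quota duty = £21,690.24 × 26% = £5,639.46.
Line duty = £9,958.74 + £5,639.46 = £15,598.20.
Total = £2,332.49 + £15,598.20 = £17,930.69.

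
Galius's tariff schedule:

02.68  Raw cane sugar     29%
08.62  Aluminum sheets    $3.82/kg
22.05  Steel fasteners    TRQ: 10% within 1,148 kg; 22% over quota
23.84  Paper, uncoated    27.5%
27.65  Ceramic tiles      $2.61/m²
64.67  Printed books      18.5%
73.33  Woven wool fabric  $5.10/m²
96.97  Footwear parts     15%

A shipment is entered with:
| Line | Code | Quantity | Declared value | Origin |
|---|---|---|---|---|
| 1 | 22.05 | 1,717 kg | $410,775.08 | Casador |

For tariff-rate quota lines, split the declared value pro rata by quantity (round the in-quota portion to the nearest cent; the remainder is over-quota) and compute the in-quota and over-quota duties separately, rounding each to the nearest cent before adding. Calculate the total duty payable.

$57,412.81

Line 1 (22.05, Casador, 1,717 kg, $410,775.08):
Code 22.05 is under a tariff-rate quota (threshold 1,148 kg). In-quota: 1,148 kg at 10%; over-quota: 569 kg at 22%.
Pro-rata value split: in-quota = $410,775.08 × 1,148/1,717 = $274,647.52; over-quota = $410,775.08 − $274,647.52 = $136,127.56.
In-quota duty = $274,647.52 × 10% = $27,464.75. Over-quota duty = $136,127.56 × 22% = $29,948.06.
Line duty = $27,464.75 + $29,948.06 = $57,412.81.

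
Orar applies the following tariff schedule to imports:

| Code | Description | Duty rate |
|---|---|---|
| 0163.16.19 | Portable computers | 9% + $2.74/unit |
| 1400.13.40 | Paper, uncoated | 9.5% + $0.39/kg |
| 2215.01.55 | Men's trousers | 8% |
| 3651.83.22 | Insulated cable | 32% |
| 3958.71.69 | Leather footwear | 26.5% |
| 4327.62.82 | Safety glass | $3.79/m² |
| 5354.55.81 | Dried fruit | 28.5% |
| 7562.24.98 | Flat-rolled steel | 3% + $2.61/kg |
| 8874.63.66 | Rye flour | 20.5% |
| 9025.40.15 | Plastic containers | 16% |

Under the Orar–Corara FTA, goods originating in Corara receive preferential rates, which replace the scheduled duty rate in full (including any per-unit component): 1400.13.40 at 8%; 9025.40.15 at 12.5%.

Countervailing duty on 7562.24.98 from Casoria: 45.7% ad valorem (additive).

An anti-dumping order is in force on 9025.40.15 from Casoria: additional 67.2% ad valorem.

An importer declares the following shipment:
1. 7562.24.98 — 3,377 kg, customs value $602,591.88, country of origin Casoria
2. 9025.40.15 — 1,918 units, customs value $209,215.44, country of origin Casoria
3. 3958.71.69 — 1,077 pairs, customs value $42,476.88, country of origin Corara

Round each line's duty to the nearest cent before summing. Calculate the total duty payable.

Line 1 (7562.24.98, Casoria, 3,377 kg, $602,591.88):
Base rate for 7562.24.98 is 3% + $2.61/kg.
Additional duty on 7562.24.98 from Casoria: +45.7%. Applied ad valorem rate: 3% + 45.7% = 48.7%.
Duty = $602,591.88 × 48.7% + 3,377 × $2.61 = $302,276.22.
Line 2 (9025.40.15, Casoria, 1,918 units, $209,215.44):
Base rate for 9025.40.15 is 16%.
9025.40.15 has an FTA preferential rate, but origin Casoria is not Corara; base rate stands.
Additional duty on 9025.40.15 from Casoria: +67.2%. Applied ad valorem rate: 16% + 67.2% = 83.2%.
Duty = $209,215.44 × 83.2% = $174,067.25.
Line 3 (3958.71.69, Corara, 1,077 pairs, $42,476.88):
Base rate for 3958.71.69 is 26.5%.
Origin Corara is the FTA partner but 3958.71.69 is not on the preference list; base rate stands.
Duty = $42,476.88 × 26.5% = $11,256.37.
Total = $302,276.22 + $174,067.25 + $11,256.37 = $487,599.84.

$487,599.84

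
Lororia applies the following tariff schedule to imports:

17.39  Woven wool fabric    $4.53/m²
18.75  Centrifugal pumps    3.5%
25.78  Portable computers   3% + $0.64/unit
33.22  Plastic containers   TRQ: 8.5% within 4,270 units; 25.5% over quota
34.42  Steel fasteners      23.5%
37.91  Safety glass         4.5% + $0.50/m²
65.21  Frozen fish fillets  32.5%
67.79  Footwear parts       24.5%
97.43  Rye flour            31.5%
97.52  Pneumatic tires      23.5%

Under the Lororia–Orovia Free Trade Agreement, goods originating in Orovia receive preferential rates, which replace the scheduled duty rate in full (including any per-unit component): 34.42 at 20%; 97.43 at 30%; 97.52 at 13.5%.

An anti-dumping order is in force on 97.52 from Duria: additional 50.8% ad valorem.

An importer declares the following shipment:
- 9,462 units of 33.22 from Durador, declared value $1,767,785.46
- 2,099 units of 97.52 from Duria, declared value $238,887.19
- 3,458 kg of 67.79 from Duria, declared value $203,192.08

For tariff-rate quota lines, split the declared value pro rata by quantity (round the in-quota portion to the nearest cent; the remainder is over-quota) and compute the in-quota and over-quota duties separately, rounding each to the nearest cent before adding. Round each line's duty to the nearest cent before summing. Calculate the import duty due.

Line 1 (33.22, Durador, 9,462 units, $1,767,785.46):
Code 33.22 is under a tariff-rate quota (threshold 4,270 units). In-quota: 4,270 units at 8.5%; over-quota: 5,192 units at 25.5%.
Pro-rata value split: in-quota = $1,767,785.46 × 4,270/9,462 = $797,764.10; over-quota = $1,767,785.46 − $797,764.10 = $970,021.36.
In-quota duty = $797,764.10 × 8.5% = $67,809.95. Over-quota duty = $970,021.36 × 25.5% = $247,355.45.
Line duty = $67,809.95 + $247,355.45 = $315,165.40.
Line 2 (97.52, Duria, 2,099 units, $238,887.19):
Base rate for 97.52 is 23.5%.
97.52 has an FTA preferential rate, but origin Duria is not Orovia; base rate stands.
Additional duty on 97.52 from Duria: +50.8%. Applied ad valorem rate: 23.5% + 50.8% = 74.3%.
Duty = $238,887.19 × 74.3% = $177,493.18.
Line 3 (67.79, Duria, 3,458 kg, $203,192.08):
Base rate for 67.79 is 24.5%.
Duty = $203,192.08 × 24.5% = $49,782.06.
Total = $315,165.40 + $177,493.18 + $49,782.06 = $542,440.64.

$542,440.64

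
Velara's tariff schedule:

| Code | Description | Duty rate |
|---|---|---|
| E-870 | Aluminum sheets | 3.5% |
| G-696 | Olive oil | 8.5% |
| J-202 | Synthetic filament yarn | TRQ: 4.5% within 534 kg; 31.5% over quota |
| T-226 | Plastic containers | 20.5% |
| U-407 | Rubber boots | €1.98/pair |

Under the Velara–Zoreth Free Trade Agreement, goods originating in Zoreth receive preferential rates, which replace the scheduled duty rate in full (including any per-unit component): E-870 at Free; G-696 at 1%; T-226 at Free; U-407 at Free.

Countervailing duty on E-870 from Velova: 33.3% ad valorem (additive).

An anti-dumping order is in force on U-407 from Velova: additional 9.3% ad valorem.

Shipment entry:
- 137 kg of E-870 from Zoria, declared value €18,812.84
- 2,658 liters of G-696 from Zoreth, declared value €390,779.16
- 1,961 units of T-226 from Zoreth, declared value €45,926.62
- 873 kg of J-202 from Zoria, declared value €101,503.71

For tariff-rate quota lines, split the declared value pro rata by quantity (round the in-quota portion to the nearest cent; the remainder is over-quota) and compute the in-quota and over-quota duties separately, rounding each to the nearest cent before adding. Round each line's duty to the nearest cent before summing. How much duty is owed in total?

Line 1 (E-870, Zoria, 137 kg, €18,812.84):
Base rate for E-870 is 3.5%.
E-870 has an FTA preferential rate, but origin Zoria is not Zoreth; base rate stands.
The additional-duty order on E-870 targets Velova, not Zoria; it does not apply.
Duty = €18,812.84 × 3.5% = €658.45.
Line 2 (G-696, Zoreth, 2,658 liters, €390,779.16):
Base rate for G-696 is 8.5%.
Origin Zoreth qualifies under the Velara–Zoreth agreement and G-696 is covered: preferential rate 1% applies instead.
Duty = €390,779.16 × 1% = €3,907.79.
Line 3 (T-226, Zoreth, 1,961 units, €45,926.62):
Base rate for T-226 is 20.5%.
Origin Zoreth qualifies under the Velara–Zoreth agreement and T-226 is covered: preferential rate Free applies instead.
Duty = €45,926.62 × 0% = €0.00.
Line 4 (J-202, Zoria, 873 kg, €101,503.71):
Code J-202 is under a tariff-rate quota (threshold 534 kg). In-quota: 534 kg at 4.5%; over-quota: 339 kg at 31.5%.
Pro-rata value split: in-quota = €101,503.71 × 534/873 = €62,088.18; over-quota = €101,503.71 − €62,088.18 = €39,415.53.
In-quota duty = €62,088.18 × 4.5% = €2,793.97. Over-quota duty = €39,415.53 × 31.5% = €12,415.89.
Line duty = €2,793.97 + €12,415.89 = €15,209.86.
Total = €658.45 + €3,907.79 + €0.00 + €15,209.86 = €19,776.10.

€19,776.10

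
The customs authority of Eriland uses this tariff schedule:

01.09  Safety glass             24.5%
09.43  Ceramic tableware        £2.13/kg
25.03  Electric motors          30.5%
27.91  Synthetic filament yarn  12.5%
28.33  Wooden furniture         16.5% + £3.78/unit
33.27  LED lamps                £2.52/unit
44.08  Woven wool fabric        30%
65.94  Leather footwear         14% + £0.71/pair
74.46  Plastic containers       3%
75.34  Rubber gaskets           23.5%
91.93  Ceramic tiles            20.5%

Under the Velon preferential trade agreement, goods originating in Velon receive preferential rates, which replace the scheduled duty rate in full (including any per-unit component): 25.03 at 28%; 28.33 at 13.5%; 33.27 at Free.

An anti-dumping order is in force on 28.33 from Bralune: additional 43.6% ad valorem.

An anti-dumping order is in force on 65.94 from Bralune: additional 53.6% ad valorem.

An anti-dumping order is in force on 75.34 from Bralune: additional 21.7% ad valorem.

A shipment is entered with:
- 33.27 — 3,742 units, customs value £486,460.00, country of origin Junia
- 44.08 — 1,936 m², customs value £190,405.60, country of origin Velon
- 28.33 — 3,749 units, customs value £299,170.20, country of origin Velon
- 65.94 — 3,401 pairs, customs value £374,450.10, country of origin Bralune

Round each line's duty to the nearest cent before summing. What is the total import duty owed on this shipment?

Line 1 (33.27, Junia, 3,742 units, £486,460.00):
Base rate for 33.27 is £2.52/unit.
33.27 has an FTA preferential rate, but origin Junia is not Velon; base rate stands.
Duty = 3,742 × £2.52 = £9,429.84.
Line 2 (44.08, Velon, 1,936 m², £190,405.60):
Base rate for 44.08 is 30%.
Origin Velon is the FTA partner but 44.08 is not on the preference list; base rate stands.
Duty = £190,405.60 × 30% = £57,121.68.
Line 3 (28.33, Velon, 3,749 units, £299,170.20):
Base rate for 28.33 is 16.5% + £3.78/unit.
Origin Velon qualifies under the Eriland–Velon agreement and 28.33 is covered: preferential rate 13.5% applies instead.
The additional-duty order on 28.33 targets Bralune, not Velon; it does not apply.
Duty = £299,170.20 × 13.5% = £40,387.98.
Line 4 (65.94, Bralune, 3,401 pairs, £374,450.10):
Base rate for 65.94 is 14% + £0.71/pair.
Additional duty on 65.94 from Bralune: +53.6%. Applied ad valorem rate: 14% + 53.6% = 67.6%.
Duty = £374,450.10 × 67.6% + 3,401 × £0.71 = £255,542.98.
Total = £9,429.84 + £57,121.68 + £40,387.98 + £255,542.98 = £362,482.48.

£362,482.48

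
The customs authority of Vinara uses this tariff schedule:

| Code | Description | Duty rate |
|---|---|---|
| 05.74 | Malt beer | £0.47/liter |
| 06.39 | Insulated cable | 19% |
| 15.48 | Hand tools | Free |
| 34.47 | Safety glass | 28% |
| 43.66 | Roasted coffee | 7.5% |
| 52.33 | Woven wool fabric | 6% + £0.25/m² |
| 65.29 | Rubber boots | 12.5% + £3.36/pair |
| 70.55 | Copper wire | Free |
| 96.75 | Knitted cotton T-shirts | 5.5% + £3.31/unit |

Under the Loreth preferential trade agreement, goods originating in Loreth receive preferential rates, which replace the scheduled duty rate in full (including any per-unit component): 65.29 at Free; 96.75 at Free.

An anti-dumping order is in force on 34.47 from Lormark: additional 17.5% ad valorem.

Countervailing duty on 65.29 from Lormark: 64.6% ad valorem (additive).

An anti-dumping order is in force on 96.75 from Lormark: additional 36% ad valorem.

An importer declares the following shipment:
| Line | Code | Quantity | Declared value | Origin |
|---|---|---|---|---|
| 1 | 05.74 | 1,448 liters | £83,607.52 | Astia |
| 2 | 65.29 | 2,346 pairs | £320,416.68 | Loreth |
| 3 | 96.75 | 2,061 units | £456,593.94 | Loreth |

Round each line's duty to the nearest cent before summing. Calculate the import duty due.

Line 1 (05.74, Astia, 1,448 liters, £83,607.52):
Base rate for 05.74 is £0.47/liter.
Duty = 1,448 × £0.47 = £680.56.
Line 2 (65.29, Loreth, 2,346 pairs, £320,416.68):
Base rate for 65.29 is 12.5% + £3.36/pair.
Origin Loreth qualifies under the Vinara–Loreth agreement and 65.29 is covered: preferential rate Free applies instead.
The additional-duty order on 65.29 targets Lormark, not Loreth; it does not apply.
Duty = £320,416.68 × 0% = £0.00.
Line 3 (96.75, Loreth, 2,061 units, £456,593.94):
Base rate for 96.75 is 5.5% + £3.31/unit.
Origin Loreth qualifies under the Vinara–Loreth agreement and 96.75 is covered: preferential rate Free applies instead.
The additional-duty order on 96.75 targets Lormark, not Loreth; it does not apply.
Duty = £456,593.94 × 0% = £0.00.
Total = £680.56 + £0.00 + £0.00 = £680.56.

£680.56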